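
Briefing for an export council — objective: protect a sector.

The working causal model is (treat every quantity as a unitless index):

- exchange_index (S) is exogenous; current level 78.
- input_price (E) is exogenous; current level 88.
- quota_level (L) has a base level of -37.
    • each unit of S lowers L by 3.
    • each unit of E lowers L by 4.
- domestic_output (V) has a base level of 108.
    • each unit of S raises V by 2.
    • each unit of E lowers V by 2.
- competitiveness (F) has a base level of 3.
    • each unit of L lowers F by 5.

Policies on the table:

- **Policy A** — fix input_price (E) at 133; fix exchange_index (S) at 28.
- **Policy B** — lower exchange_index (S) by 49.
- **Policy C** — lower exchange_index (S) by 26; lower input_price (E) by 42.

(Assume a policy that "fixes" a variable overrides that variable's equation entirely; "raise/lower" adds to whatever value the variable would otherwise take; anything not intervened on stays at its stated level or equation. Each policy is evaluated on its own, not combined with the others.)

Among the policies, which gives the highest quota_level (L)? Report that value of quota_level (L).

-377

Policy A (E := 133, S := 28):
  S = 28
  E = 133
  L = -37 − 3·28 − 4·133 = -653
Policy B (S − 49):
  S = 78 − 49 = 29
  E = 88
  L = -37 − 3·29 − 4·88 = -476
Policy C (S − 26, E − 42):
  S = 78 − 26 = 52
  E = 88 − 42 = 46
  L = -37 − 3·52 − 4·46 = -377
Comparing — Policy A: L=-653, Policy B: L=-476, Policy C: L=-377. Highest is -377 (Policy C).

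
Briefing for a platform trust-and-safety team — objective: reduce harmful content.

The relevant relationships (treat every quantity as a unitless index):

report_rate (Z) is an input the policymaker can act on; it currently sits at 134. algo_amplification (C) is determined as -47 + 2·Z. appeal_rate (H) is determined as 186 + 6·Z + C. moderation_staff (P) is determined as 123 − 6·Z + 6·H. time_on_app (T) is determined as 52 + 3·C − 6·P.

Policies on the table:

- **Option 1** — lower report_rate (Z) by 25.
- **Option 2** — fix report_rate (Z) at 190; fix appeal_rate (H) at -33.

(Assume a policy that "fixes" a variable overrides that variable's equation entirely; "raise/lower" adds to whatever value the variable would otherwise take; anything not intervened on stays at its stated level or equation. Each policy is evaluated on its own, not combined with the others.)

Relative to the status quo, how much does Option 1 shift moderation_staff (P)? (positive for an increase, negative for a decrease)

Baseline:
  Z = 134
  C = -47 + 2·134 = 221
  H = 186 + 6·134 + 221 = 1211
  P = 123 − 6·134 + 6·1211 = 6585
Option 1 (Z − 25):
  Z = 134 − 25 = 109
  C = -47 + 2·109 = 171
  H = 186 + 6·109 + 171 = 1011
  P = 123 − 6·109 + 6·1011 = 5535
Change in P: 5535 − 6585 = -1050

-1050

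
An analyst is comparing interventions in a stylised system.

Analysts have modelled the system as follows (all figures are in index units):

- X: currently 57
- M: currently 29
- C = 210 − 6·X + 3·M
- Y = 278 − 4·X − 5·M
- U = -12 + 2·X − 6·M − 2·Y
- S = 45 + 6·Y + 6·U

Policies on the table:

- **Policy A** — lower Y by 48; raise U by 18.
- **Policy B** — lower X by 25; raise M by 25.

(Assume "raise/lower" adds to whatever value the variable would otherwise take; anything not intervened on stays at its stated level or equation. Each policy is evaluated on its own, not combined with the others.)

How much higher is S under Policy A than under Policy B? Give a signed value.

1446

Policy A (Y − 48, U + 18):
  X = 57
  M = 29
  Y = 278 − 4·57 − 5·29 (−48 from intervention) = -143
  U = -12 + 2·57 − 6·29 − 2·(-143) (+18 from intervention) = 232
  S = 45 + 6·(-143) + 6·232 = 579
Policy B (X − 25, M + 25):
  X = 57 − 25 = 32
  M = 29 + 25 = 54
  Y = 278 − 4·32 − 5·54 = -120
  U = -12 + 2·32 − 6·54 − 2·(-120) = -32
  S = 45 + 6·(-120) + 6·(-32) = -867
S: 579 − (-867) = 1446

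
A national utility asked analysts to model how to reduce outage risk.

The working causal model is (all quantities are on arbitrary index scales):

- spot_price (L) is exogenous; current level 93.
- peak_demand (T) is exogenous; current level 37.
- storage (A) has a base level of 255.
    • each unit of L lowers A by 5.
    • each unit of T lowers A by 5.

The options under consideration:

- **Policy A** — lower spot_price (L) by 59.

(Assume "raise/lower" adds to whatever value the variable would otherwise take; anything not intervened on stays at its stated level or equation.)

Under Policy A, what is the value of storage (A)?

-100

Policy A (L − 59):
  L = 93 − 59 = 34
  T = 37
  A = 255 − 5·34 − 5·37 = -100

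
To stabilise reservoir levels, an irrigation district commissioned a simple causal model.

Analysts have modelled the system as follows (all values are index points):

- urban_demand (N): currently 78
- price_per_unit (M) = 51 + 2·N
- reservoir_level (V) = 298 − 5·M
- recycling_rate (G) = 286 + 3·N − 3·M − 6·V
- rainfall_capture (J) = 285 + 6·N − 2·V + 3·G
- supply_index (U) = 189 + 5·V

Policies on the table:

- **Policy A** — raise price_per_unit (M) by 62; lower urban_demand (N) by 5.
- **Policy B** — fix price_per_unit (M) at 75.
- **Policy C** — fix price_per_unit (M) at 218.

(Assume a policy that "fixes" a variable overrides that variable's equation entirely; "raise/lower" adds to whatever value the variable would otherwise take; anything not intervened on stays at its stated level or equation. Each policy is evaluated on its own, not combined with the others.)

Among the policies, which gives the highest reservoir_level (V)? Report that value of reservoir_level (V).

Policy A (M + 62, N − 5):
  N = 78 − 5 = 73
  M = 51 + 2·73 (+62 from intervention) = 259
  V = 298 − 5·259 = -997
Policy B (M := 75):
  N = 78
  M = 75
  V = 298 − 5·75 = -77
Policy C (M := 218):
  N = 78
  M = 218
  V = 298 − 5·218 = -792
Comparing — Policy A: V=-997, Policy B: V=-77, Policy C: V=-792. Highest is -77 (Policy B).

-77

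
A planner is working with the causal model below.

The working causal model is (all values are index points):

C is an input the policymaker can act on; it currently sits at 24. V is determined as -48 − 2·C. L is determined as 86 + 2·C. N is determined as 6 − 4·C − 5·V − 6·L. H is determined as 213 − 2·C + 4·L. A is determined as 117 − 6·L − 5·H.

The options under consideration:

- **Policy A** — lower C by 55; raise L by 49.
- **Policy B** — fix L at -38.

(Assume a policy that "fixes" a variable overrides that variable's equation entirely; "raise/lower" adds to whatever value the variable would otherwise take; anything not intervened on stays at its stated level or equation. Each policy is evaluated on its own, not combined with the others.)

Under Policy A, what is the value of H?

Policy A (C − 55, L + 49):
  C = 24 − 55 = -31
  L = 86 + 2·(-31) (+49 from intervention) = 73
  H = 213 − 2·(-31) + 4·73 = 567

567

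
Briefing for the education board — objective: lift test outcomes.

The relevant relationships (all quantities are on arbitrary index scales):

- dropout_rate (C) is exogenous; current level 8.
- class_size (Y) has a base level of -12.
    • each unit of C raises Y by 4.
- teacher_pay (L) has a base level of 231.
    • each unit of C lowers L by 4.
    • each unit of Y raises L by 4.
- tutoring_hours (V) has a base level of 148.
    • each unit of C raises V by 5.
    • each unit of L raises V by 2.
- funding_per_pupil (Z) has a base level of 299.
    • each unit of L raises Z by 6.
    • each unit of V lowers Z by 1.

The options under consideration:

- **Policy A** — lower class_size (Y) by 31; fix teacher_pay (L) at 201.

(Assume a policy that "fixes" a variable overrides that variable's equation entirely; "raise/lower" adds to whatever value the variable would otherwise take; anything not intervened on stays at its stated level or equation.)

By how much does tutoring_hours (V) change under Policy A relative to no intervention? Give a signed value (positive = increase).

-156

Baseline:
  C = 8
  Y = -12 + 4·8 = 20
  L = 231 − 4·8 + 4·20 = 279
  V = 148 + 5·8 + 2·279 = 746
Policy A (Y − 31, L := 201):
  C = 8
  Y = -12 + 4·8 (−31 from intervention) = -11
  L = 201
  V = 148 + 5·8 + 2·201 = 590
Change in V: 590 − 746 = -156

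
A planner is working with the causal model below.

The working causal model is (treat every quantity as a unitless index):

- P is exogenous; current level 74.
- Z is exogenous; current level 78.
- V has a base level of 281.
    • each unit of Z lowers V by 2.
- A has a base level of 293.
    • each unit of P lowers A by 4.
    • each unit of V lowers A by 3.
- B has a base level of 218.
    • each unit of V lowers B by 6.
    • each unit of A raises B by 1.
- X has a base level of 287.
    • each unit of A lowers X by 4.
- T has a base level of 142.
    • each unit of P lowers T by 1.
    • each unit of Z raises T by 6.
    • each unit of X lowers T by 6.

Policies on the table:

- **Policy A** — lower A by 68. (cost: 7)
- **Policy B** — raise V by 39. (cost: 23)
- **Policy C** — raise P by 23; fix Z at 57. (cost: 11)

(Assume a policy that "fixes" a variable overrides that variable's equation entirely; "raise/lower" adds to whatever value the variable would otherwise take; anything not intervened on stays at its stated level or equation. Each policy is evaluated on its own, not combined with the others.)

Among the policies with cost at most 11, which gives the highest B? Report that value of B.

Policy A (A − 68):
  P = 74
  Z = 78
  V = 281 − 2·78 = 125
  A = 293 − 4·74 − 3·125 (−68 from intervention) = -446
  B = 218 − 6·125 + (-446) = -978
Policy C (P + 23, Z := 57):
  P = 74 + 23 = 97
  Z = 57
  V = 281 − 2·57 = 167
  A = 293 − 4·97 − 3·167 = -596
  B = 218 − 6·167 + (-596) = -1380
Comparing — Policy A: B=-978, Policy C: B=-1380. Highest is -978 (Policy A).

-978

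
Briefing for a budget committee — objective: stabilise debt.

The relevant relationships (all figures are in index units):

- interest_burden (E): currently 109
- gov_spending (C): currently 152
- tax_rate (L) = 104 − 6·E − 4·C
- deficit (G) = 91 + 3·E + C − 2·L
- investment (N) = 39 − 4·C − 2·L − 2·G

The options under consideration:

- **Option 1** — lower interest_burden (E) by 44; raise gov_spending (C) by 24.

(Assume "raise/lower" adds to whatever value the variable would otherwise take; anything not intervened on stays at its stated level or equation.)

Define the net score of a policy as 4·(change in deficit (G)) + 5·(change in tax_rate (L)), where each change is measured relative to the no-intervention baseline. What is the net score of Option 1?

-936

Baseline:
  E = 109
  C = 152
  L = 104 − 6·109 − 4·152 = -1158
  G = 91 + 3·109 + 152 − 2·(-1158) = 2886
Option 1 (E − 44, C + 24):
  E = 109 − 44 = 65
  C = 152 + 24 = 176
  L = 104 − 6·65 − 4·176 = -990
  G = 91 + 3·65 + 176 − 2·(-990) = 2442
ΔG = 2442 − 2886 = -444; ΔL = -990 − (-1158) = 168
Score = 4·(-444) + 5·168 = -936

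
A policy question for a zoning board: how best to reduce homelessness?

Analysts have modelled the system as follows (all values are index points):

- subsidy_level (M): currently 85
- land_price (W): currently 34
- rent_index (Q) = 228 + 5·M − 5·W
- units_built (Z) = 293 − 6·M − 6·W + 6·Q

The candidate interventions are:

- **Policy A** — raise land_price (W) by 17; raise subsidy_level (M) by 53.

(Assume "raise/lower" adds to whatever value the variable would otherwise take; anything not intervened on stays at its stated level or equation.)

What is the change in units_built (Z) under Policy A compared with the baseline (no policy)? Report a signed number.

660

Baseline:
  M = 85
  W = 34
  Q = 228 + 5·85 − 5·34 = 483
  Z = 293 − 6·85 − 6·34 + 6·483 = 2477
Policy A (W + 17, M + 53):
  M = 85 + 53 = 138
  W = 34 + 17 = 51
  Q = 228 + 5·138 − 5·51 = 663
  Z = 293 − 6·138 − 6·51 + 6·663 = 3137
Change in Z: 3137 − 2477 = 660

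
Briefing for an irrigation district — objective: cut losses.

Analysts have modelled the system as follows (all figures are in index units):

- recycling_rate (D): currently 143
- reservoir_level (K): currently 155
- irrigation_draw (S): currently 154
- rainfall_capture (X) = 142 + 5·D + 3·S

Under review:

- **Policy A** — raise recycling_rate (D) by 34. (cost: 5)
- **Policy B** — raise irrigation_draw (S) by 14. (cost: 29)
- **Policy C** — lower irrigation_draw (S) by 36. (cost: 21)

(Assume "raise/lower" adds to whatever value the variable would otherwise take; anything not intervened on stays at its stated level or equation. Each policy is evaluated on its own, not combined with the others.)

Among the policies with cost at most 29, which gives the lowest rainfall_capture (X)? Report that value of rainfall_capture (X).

1211

Policy A (D + 34):
  D = 143 + 34 = 177
  S = 154
  X = 142 + 5·177 + 3·154 = 1489
Policy B (S + 14):
  D = 143
  S = 154 + 14 = 168
  X = 142 + 5·143 + 3·168 = 1361
Policy C (S − 36):
  D = 143
  S = 154 − 36 = 118
  X = 142 + 5·143 + 3·118 = 1211
Comparing — Policy A: X=1489, Policy B: X=1361, Policy C: X=1211. Lowest is 1211 (Policy C).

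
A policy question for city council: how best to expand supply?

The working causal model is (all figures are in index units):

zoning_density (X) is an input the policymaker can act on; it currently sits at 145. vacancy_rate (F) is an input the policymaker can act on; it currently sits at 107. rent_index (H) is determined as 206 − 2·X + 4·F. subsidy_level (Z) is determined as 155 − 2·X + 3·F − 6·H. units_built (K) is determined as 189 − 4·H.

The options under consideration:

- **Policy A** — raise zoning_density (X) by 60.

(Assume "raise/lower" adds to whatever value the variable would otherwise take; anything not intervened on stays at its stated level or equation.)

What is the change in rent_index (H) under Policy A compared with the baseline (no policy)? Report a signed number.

-120

Baseline:
  X = 145
  F = 107
  H = 206 − 2·145 + 4·107 = 344
Policy A (X + 60):
  X = 145 + 60 = 205
  F = 107
  H = 206 − 2·205 + 4·107 = 224
Change in H: 224 − 344 = -120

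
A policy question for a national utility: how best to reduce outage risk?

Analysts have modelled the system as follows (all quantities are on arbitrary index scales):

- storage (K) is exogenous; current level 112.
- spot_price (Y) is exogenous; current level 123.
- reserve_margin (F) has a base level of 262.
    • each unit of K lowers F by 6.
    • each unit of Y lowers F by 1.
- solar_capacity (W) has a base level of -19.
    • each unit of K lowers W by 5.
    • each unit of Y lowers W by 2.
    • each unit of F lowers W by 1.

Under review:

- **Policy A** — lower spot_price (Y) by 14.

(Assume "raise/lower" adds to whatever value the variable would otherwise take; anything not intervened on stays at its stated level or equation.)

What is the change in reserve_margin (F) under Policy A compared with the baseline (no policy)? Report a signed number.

Baseline:
  K = 112
  Y = 123
  F = 262 − 6·112 − 123 = -533
Policy A (Y − 14):
  K = 112
  Y = 123 − 14 = 109
  F = 262 − 6·112 − 109 = -519
Change in F: -519 − (-533) = 14

14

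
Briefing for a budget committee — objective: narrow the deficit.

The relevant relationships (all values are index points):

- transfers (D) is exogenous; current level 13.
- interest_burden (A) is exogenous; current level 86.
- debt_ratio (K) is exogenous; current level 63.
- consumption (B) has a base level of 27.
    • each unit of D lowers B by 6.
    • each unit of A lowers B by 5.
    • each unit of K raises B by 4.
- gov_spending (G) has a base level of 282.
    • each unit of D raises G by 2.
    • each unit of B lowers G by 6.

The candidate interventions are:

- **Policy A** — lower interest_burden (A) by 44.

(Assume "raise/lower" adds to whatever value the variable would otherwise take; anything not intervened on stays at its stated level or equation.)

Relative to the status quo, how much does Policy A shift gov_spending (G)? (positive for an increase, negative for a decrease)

-1320

Baseline:
  D = 13
  A = 86
  K = 63
  B = 27 − 6·13 − 5·86 + 4·63 = -229
  G = 282 + 2·13 − 6·(-229) = 1682
Policy A (A − 44):
  D = 13
  A = 86 − 44 = 42
  K = 63
  B = 27 − 6·13 − 5·42 + 4·63 = -9
  G = 282 + 2·13 − 6·(-9) = 362
Change in G: 362 − 1682 = -1320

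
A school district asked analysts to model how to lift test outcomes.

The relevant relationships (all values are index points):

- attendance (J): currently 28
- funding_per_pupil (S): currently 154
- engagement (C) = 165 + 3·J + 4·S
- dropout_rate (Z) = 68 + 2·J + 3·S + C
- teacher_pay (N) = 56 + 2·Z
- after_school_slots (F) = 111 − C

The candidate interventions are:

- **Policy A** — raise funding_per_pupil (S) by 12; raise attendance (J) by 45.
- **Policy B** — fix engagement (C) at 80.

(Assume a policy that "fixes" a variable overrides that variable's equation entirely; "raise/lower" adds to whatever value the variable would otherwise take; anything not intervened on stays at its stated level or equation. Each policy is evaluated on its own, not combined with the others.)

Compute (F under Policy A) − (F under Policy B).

-968

Policy A (S + 12, J + 45):
  J = 28 + 45 = 73
  S = 154 + 12 = 166
  C = 165 + 3·73 + 4·166 = 1048
  F = 111 − 1048 = -937
Policy B (C := 80):
  J = 28
  S = 154
  C = 80
  F = 111 − 80 = 31
F: -937 − 31 = -968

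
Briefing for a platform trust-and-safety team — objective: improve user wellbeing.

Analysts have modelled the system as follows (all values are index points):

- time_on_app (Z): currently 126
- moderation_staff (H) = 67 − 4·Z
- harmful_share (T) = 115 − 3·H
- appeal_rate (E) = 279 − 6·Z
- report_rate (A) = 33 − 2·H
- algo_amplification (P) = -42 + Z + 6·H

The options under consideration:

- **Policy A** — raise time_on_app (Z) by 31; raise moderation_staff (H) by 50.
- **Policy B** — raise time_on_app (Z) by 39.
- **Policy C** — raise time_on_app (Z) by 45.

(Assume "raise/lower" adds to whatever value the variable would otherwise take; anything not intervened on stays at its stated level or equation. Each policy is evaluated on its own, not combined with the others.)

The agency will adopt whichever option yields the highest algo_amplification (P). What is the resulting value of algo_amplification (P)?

Policy A (Z + 31, H + 50):
  Z = 126 + 31 = 157
  H = 67 − 4·157 (+50 from intervention) = -511
  P = -42 + 157 + 6·(-511) = -2951
Policy B (Z + 39):
  Z = 126 + 39 = 165
  H = 67 − 4·165 = -593
  P = -42 + 165 + 6·(-593) = -3435
Policy C (Z + 45):
  Z = 126 + 45 = 171
  H = 67 − 4·171 = -617
  P = -42 + 171 + 6·(-617) = -3573
Comparing — Policy A: P=-2951, Policy B: P=-3435, Policy C: P=-3573. Highest is -2951 (Policy A).

-2951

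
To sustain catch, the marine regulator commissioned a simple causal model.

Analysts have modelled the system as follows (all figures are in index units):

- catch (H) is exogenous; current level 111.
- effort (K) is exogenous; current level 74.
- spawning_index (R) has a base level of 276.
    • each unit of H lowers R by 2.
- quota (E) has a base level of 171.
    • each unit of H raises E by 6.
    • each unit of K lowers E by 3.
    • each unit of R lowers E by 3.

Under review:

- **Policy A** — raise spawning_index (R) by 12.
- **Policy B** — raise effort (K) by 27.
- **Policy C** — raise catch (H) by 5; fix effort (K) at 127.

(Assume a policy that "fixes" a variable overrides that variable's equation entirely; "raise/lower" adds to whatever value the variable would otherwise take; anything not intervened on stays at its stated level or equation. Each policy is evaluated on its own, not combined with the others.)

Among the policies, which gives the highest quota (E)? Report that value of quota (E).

417

Policy A (R + 12):
  H = 111
  K = 74
  R = 276 − 2·111 (+12 from intervention) = 66
  E = 171 + 6·111 − 3·74 − 3·66 = 417
Policy B (K + 27):
  H = 111
  K = 74 + 27 = 101
  R = 276 − 2·111 = 54
  E = 171 + 6·111 − 3·101 − 3·54 = 372
Policy C (H + 5, K := 127):
  H = 111 + 5 = 116
  K = 127
  R = 276 − 2·116 = 44
  E = 171 + 6·116 − 3·127 − 3·44 = 354
Comparing — Policy A: E=417, Policy B: E=372, Policy C: E=354. Highest is 417 (Policy A).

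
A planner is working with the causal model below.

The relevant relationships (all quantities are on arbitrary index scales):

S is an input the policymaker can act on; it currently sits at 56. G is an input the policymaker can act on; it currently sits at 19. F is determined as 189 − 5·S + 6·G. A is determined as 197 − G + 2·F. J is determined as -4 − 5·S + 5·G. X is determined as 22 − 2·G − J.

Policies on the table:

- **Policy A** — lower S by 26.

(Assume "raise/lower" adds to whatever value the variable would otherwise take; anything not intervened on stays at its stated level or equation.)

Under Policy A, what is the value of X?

43

Policy A (S − 26):
  S = 56 − 26 = 30
  G = 19
  J = -4 − 5·30 + 5·19 = -59
  X = 22 − 2·19 − (-59) = 43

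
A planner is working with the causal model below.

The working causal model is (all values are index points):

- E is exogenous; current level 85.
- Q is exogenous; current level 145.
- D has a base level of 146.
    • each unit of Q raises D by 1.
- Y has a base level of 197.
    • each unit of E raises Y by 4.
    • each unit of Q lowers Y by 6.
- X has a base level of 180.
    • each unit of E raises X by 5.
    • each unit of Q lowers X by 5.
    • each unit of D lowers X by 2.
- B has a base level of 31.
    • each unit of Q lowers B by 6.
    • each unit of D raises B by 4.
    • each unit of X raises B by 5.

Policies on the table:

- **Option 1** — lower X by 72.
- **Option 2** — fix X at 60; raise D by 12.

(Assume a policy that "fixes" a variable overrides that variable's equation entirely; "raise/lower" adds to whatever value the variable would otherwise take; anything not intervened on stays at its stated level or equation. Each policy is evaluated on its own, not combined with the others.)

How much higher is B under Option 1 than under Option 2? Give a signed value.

-4218

Option 1 (X − 72):
  E = 85
  Q = 145
  D = 146 + 145 = 291
  X = 180 + 5·85 − 5·145 − 2·291 (−72 from intervention) = -774
  B = 31 − 6·145 + 4·291 + 5·(-774) = -3545
Option 2 (X := 60, D + 12):
  E = 85
  Q = 145
  D = 146 + 145 (+12 from intervention) = 303
  X = 60
  B = 31 − 6·145 + 4·303 + 5·60 = 673
B: -3545 − 673 = -4218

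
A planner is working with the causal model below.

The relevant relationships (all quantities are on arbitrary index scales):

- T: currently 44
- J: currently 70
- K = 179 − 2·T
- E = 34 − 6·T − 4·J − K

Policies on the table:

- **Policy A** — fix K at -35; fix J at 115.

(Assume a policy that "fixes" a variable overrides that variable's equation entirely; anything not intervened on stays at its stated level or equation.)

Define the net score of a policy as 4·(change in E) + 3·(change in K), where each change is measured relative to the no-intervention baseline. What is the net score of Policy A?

Baseline:
  T = 44
  J = 70
  K = 179 − 2·44 = 91
  E = 34 − 6·44 − 4·70 − 91 = -601
Policy A (K := -35, J := 115):
  T = 44
  J = 115
  K = -35
  E = 34 − 6·44 − 4·115 − (-35) = -655
ΔE = -655 − (-601) = -54; ΔK = -35 − 91 = -126
Score = 4·(-54) + 3·(-126) = -594

-594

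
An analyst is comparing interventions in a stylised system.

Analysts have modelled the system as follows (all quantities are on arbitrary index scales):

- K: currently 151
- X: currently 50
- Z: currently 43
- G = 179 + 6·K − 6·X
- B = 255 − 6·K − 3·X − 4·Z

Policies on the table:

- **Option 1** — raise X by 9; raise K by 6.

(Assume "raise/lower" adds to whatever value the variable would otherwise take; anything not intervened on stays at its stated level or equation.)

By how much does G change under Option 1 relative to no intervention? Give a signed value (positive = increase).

Baseline:
  K = 151
  X = 50
  G = 179 + 6·151 − 6·50 = 785
Option 1 (X + 9, K + 6):
  K = 151 + 6 = 157
  X = 50 + 9 = 59
  G = 179 + 6·157 − 6·59 = 767
Change in G: 767 − 785 = -18

-18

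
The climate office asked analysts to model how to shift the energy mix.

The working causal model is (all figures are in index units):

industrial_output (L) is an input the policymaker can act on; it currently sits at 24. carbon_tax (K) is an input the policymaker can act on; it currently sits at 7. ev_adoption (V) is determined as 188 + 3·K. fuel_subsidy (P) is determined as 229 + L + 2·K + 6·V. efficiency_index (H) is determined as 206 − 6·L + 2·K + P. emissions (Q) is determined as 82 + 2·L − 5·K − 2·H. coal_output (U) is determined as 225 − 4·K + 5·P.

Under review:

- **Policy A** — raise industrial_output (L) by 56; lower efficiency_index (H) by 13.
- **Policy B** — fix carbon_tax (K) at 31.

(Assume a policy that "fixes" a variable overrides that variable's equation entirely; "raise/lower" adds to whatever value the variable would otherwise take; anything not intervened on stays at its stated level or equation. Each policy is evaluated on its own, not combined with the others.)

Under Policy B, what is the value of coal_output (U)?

10106

Policy B (K := 31):
  L = 24
  K = 31
  V = 188 + 3·31 = 281
  P = 229 + 24 + 2·31 + 6·281 = 2001
  U = 225 − 4·31 + 5·2001 = 10106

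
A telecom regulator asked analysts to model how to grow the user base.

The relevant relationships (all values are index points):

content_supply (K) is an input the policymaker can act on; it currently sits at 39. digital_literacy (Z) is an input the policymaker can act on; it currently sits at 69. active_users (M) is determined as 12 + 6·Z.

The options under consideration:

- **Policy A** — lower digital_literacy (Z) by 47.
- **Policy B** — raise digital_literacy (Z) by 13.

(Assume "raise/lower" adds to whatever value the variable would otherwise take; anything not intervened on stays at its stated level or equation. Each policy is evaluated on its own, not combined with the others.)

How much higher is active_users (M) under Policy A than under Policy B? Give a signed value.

Policy A (Z − 47):
  Z = 69 − 47 = 22
  M = 12 + 6·22 = 144
Policy B (Z + 13):
  Z = 69 + 13 = 82
  M = 12 + 6·82 = 504
M: 144 − 504 = -360

-360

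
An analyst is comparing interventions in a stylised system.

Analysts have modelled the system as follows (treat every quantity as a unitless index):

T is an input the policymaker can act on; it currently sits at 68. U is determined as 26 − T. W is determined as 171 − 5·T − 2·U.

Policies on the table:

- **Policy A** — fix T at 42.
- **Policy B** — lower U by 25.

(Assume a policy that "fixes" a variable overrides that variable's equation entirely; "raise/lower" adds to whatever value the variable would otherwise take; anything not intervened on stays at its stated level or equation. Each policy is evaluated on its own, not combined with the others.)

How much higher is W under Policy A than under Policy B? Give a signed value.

28

Policy A (T := 42):
  T = 42
  U = 26 − 42 = -16
  W = 171 − 5·42 − 2·(-16) = -7
Policy B (U − 25):
  T = 68
  U = 26 − 68 (−25 from intervention) = -67
  W = 171 − 5·68 − 2·(-67) = -35
W: -7 − (-35) = 28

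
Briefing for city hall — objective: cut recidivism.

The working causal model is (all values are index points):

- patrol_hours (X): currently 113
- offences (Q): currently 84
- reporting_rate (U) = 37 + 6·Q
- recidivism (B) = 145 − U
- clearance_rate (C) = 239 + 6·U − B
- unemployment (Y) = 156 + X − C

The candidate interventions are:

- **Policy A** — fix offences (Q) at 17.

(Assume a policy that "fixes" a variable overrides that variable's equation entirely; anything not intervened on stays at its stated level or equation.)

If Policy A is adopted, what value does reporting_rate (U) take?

139

Policy A (Q := 17):
  Q = 17
  U = 37 + 6·17 = 139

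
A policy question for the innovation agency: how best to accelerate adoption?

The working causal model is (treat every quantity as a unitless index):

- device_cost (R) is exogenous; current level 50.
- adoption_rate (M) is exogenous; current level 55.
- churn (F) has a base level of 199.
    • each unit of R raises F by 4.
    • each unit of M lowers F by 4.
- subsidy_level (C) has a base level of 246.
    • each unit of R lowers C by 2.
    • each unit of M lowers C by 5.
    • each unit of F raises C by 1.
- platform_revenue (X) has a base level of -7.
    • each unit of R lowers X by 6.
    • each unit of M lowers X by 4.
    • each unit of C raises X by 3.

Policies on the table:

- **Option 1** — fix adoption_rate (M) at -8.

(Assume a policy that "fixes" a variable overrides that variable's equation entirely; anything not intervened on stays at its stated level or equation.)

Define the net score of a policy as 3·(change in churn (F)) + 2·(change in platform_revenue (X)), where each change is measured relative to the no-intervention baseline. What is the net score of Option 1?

4662

Baseline:
  R = 50
  M = 55
  F = 199 + 4·50 − 4·55 = 179
  C = 246 − 2·50 − 5·55 + 179 = 50
  X = -7 − 6·50 − 4·55 + 3·50 = -377
Option 1 (M := -8):
  R = 50
  M = -8
  F = 199 + 4·50 − 4·(-8) = 431
  C = 246 − 2·50 − 5·(-8) + 431 = 617
  X = -7 − 6·50 − 4·(-8) + 3·617 = 1576
ΔF = 431 − 179 = 252; ΔX = 1576 − (-377) = 1953
Score = 3·252 + 2·1953 = 4662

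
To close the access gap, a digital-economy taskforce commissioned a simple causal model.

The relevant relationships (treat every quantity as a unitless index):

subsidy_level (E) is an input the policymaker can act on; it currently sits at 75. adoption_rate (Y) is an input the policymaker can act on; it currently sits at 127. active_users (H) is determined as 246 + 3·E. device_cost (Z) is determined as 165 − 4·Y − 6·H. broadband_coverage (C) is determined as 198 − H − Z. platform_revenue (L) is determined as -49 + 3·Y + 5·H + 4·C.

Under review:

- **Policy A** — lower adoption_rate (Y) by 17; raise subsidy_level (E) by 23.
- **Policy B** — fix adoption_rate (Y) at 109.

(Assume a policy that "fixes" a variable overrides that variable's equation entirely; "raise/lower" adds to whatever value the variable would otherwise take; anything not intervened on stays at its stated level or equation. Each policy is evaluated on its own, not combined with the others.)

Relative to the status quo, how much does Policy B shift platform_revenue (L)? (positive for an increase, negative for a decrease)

Baseline:
  E = 75
  Y = 127
  H = 246 + 3·75 = 471
  Z = 165 − 4·127 − 6·471 = -3169
  C = 198 − 471 − (-3169) = 2896
  L = -49 + 3·127 + 5·471 + 4·2896 = 14271
Policy B (Y := 109):
  E = 75
  Y = 109
  H = 246 + 3·75 = 471
  Z = 165 − 4·109 − 6·471 = -3097
  C = 198 − 471 − (-3097) = 2824
  L = -49 + 3·109 + 5·471 + 4·2824 = 13929
Change in L: 13929 − 14271 = -342

-342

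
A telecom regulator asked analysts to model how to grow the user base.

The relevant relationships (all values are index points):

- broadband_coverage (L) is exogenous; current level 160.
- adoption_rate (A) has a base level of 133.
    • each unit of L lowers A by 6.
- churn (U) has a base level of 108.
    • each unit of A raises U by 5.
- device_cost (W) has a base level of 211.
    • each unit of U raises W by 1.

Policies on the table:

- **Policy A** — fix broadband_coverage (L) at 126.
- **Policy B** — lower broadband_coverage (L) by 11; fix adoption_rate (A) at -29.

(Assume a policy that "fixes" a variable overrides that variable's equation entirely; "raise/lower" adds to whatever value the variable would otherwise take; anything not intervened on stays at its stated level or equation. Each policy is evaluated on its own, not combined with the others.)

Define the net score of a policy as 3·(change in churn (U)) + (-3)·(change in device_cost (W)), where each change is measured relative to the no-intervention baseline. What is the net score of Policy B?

0

Baseline:
  L = 160
  A = 133 − 6·160 = -827
  U = 108 + 5·(-827) = -4027
  W = 211 + (-4027) = -3816
Policy B (L − 11, A := -29):
  L = 160 − 11 = 149
  A = -29
  U = 108 + 5·(-29) = -37
  W = 211 + (-37) = 174
ΔU = -37 − (-4027) = 3990; ΔW = 174 − (-3816) = 3990
Score = 3·3990 + (-3)·3990 = 0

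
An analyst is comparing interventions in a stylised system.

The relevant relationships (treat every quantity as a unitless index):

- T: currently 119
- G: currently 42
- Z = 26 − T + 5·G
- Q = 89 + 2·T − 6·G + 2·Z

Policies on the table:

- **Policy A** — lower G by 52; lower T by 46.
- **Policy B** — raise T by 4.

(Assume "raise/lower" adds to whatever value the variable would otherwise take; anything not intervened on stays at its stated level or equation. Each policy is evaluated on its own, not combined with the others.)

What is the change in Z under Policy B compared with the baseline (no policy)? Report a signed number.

-4

Baseline:
  T = 119
  G = 42
  Z = 26 − 119 + 5·42 = 117
Policy B (T + 4):
  T = 119 + 4 = 123
  G = 42
  Z = 26 − 123 + 5·42 = 113
Change in Z: 113 − 117 = -4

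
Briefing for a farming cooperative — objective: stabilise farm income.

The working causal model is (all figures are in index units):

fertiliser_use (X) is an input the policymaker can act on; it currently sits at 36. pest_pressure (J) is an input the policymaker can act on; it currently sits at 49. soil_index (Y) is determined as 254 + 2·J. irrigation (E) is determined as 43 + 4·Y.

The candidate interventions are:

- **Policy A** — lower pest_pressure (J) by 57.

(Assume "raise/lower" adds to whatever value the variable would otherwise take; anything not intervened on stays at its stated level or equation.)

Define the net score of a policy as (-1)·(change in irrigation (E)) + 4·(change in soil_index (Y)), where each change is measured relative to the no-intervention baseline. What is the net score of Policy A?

0

Baseline:
  J = 49
  Y = 254 + 2·49 = 352
  E = 43 + 4·352 = 1451
Policy A (J − 57):
  J = 49 − 57 = -8
  Y = 254 + 2·(-8) = 238
  E = 43 + 4·238 = 995
ΔE = 995 − 1451 = -456; ΔY = 238 − 352 = -114
Score = (-1)·(-456) + 4·(-114) = 0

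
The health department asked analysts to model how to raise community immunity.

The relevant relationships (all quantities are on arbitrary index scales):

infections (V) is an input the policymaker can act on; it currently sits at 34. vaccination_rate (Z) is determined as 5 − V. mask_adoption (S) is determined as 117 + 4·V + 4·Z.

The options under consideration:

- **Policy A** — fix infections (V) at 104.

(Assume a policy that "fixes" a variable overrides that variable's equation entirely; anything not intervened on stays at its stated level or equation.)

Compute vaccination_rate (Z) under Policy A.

Policy A (V := 104):
  V = 104
  Z = 5 − 104 = -99

-99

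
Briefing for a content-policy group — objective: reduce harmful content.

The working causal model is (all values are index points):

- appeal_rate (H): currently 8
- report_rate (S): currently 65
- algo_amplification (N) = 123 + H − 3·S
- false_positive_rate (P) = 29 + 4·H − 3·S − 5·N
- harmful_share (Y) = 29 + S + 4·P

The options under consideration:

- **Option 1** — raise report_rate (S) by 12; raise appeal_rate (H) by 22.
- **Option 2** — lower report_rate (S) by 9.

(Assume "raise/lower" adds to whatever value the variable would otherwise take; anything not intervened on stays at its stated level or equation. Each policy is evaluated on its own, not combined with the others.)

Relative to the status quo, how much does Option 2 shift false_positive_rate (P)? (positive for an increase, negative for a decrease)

Baseline:
  H = 8
  S = 65
  N = 123 + 8 − 3·65 = -64
  P = 29 + 4·8 − 3·65 − 5·(-64) = 186
Option 2 (S − 9):
  H = 8
  S = 65 − 9 = 56
  N = 123 + 8 − 3·56 = -37
  P = 29 + 4·8 − 3·56 − 5·(-37) = 78
Change in P: 78 − 186 = -108

-108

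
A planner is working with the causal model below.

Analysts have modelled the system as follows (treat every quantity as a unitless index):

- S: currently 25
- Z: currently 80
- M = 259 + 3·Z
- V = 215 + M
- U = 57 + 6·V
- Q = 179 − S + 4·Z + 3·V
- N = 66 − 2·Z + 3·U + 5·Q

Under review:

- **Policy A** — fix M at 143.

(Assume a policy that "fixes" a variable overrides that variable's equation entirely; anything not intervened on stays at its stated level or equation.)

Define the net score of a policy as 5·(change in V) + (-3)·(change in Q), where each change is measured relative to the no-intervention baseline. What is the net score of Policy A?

Baseline:
  S = 25
  Z = 80
  M = 259 + 3·80 = 499
  V = 215 + 499 = 714
  Q = 179 − 25 + 4·80 + 3·714 = 2616
Policy A (M := 143):
  S = 25
  Z = 80
  M = 143
  V = 215 + 143 = 358
  Q = 179 − 25 + 4·80 + 3·358 = 1548
ΔV = 358 − 714 = -356; ΔQ = 1548 − 2616 = -1068
Score = 5·(-356) + (-3)·(-1068) = 1424

1424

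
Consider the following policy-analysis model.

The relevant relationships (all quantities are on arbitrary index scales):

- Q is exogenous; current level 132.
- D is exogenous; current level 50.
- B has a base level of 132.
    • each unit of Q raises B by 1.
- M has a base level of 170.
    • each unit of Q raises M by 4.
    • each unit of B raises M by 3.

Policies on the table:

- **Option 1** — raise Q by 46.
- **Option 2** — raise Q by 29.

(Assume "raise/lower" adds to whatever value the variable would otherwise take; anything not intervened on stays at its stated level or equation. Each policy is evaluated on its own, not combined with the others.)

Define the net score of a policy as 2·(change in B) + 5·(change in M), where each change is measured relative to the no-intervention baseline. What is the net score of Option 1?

Baseline:
  Q = 132
  B = 132 + 132 = 264
  M = 170 + 4·132 + 3·264 = 1490
Option 1 (Q + 46):
  Q = 132 + 46 = 178
  B = 132 + 178 = 310
  M = 170 + 4·178 + 3·310 = 1812
ΔB = 310 − 264 = 46; ΔM = 1812 − 1490 = 322
Score = 2·46 + 5·322 = 1702

1702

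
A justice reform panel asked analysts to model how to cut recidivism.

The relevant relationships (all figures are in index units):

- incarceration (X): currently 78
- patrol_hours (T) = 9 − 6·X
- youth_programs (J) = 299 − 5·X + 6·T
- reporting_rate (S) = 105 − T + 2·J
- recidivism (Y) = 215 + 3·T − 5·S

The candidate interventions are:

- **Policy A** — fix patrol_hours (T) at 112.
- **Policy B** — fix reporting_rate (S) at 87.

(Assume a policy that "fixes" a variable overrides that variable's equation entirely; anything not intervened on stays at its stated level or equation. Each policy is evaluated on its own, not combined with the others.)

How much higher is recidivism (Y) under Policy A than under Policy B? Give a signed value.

-3627

Policy A (T := 112):
  X = 78
  T = 112
  J = 299 − 5·78 + 6·112 = 581
  S = 105 − 112 + 2·581 = 1155
  Y = 215 + 3·112 − 5·1155 = -5224
Policy B (S := 87):
  X = 78
  T = 9 − 6·78 = -459
  J = 299 − 5·78 + 6·(-459) = -2845
  S = 87
  Y = 215 + 3·(-459) − 5·87 = -1597
Y: -5224 − (-1597) = -3627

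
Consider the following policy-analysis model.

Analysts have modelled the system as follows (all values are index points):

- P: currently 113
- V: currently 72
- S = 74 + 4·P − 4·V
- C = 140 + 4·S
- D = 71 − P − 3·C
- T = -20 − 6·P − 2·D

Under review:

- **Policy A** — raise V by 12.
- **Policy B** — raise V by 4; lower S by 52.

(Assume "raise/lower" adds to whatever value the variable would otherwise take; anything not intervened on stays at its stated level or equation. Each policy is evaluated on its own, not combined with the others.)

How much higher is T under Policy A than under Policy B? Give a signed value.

480

Policy A (V + 12):
  P = 113
  V = 72 + 12 = 84
  S = 74 + 4·113 − 4·84 = 190
  C = 140 + 4·190 = 900
  D = 71 − 113 − 3·900 = -2742
  T = -20 − 6·113 − 2·(-2742) = 4786
Policy B (V + 4, S − 52):
  P = 113
  V = 72 + 4 = 76
  S = 74 + 4·113 − 4·76 (−52 from intervention) = 170
  C = 140 + 4·170 = 820
  D = 71 − 113 − 3·820 = -2502
  T = -20 − 6·113 − 2·(-2502) = 4306
T: 4786 − 4306 = 480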